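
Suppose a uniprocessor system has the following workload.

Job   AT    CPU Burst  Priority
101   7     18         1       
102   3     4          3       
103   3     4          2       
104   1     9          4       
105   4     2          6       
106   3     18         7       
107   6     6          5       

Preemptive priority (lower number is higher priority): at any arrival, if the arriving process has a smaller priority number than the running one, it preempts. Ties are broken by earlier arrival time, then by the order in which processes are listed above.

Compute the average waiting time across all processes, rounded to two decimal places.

Timeline: | idle 0-1 | 104 1-3 | 103 3-7 | 101 7-25 | 102 25-29 | 104 29-36 | 107 36-42 | 105 42-44 | 106 44-62 |
Completion: 101=25  102=29  103=7  104=36  105=44  106=62  107=42
Waiting times: 101=0, 102=22, 103=0, 104=26, 105=38, 106=41, 107=30
Average waiting = (0+22+0+26+38+41+30) / 7 = 157/7 = 22.43

22.43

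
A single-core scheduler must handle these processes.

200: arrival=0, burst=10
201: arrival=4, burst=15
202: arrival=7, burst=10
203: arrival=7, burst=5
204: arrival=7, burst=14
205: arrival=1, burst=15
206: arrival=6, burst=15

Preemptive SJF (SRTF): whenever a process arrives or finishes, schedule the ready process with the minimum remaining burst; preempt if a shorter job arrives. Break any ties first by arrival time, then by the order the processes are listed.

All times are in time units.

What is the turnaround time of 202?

18

Gantt: | 200 0-10 | 203 10-15 | 202 15-25 | 204 25-39 | 205 39-54 | 201 54-69 | 206 69-84 |
Completion: 200=10  201=69  202=25  203=15  204=39  205=54  206=84
Turnaround (C−A): 200=10  201=65  202=18  203=8  204=32  205=53  206=78
Turnaround(202) = completion − arrival = 25 − 7 = 18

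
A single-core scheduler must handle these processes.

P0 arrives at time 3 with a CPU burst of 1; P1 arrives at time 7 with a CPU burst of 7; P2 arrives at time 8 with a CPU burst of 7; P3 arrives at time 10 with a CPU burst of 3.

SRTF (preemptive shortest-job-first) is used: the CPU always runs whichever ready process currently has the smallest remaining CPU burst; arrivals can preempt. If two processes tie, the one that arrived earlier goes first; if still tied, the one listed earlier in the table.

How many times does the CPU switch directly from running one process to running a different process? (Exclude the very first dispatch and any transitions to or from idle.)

3

Gantt: | idle 0-3 | P0 3-4 | idle 4-7 | P1 7-10 | P3 10-13 | P1 13-17 | P2 17-24 |
Completion: P0=4  P1=17  P2=24  P3=13
Turnaround (C−A): P0=1  P1=10  P2=16  P3=3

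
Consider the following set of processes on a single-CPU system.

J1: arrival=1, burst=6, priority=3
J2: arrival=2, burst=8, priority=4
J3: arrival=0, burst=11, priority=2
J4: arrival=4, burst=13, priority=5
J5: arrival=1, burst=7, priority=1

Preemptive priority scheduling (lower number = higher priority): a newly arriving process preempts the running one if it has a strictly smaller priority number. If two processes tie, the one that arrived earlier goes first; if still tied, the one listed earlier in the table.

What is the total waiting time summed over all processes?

Schedule: | J3 0-1 | J5 1-8 | J3 8-18 | J1 18-24 | J2 24-32 | J4 32-45 |
Completion: J1=24  J2=32  J3=18  J4=45  J5=8
Turnaround (C−A): J1=23  J2=30  J3=18  J4=41  J5=7
Waiting = turnaround − burst: J1=17, J2=22, J3=7, J4=28, J5=0
Total waiting = 17 + 22 + 7 + 28 + 0 = 74

74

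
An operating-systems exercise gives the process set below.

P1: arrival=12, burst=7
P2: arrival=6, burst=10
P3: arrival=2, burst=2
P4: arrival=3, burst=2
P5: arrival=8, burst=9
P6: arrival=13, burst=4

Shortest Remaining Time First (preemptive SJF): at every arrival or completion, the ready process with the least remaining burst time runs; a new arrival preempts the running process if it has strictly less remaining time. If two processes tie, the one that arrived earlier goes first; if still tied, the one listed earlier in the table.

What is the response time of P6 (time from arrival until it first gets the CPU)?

3

Timeline: | idle 0-2 | P3 2-4 | P4 4-6 | P2 6-16 | P6 16-20 | P1 20-27 | P5 27-36 |
Completion: P1=27  P2=16  P3=4  P4=6  P5=36  P6=20
Turnaround (C−A): P1=15  P2=10  P3=2  P4=3  P5=28  P6=7
Response(P6) = first start − arrival = 16 − 13 = 3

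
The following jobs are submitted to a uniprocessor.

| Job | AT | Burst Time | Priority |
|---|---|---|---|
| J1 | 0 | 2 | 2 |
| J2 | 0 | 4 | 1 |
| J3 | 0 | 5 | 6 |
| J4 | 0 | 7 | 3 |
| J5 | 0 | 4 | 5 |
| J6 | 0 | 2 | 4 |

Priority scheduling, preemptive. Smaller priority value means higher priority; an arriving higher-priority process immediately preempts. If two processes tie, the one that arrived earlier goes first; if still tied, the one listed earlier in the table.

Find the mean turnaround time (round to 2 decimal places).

Gantt: | J2 0-4 | J1 4-6 | J4 6-13 | J6 13-15 | J5 15-19 | J3 19-24 |
Completion: J1=6  J2=4  J3=24  J4=13  J5=19  J6=15
Turnaround (C−A): J1=6  J2=4  J3=24  J4=13  J5=19  J6=15
Turnaround times: J1=6, J2=4, J3=24, J4=13, J5=19, J6=15
Average turnaround = (6+4+24+13+19+15) / 6 = 81/6 = 13.50

13.50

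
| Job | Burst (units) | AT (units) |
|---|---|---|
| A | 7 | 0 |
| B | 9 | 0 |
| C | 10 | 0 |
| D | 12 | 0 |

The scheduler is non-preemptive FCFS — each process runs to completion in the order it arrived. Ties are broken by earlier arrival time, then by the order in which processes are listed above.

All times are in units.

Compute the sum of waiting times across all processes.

49

Gantt: | A 0-7 | B 7-16 | C 16-26 | D 26-38 |
Completion: A=7  B=16  C=26  D=38
Turnaround (C−A): A=7  B=16  C=26  D=38
Waiting = turnaround − burst: A=0, B=7, C=16, D=26
Total waiting = 0 + 7 + 16 + 26 = 49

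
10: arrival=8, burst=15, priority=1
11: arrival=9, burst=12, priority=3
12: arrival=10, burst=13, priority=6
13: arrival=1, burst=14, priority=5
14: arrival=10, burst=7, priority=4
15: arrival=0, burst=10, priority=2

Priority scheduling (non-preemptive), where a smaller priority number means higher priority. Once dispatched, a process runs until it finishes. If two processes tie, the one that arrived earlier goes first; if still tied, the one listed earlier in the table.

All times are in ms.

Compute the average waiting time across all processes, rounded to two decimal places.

22.67

Gantt: | 15 0-10 | 10 10-25 | 11 25-37 | 14 37-44 | 13 44-58 | 12 58-71 |
Completion: 10=25  11=37  12=71  13=58  14=44  15=10
Turnaround (C−A): 10=17  11=28  12=61  13=57  14=34  15=10
Waiting times: 10=2, 11=16, 12=48, 13=43, 14=27, 15=0
Average waiting = (2+16+48+43+27+0) / 6 = 136/6 = 22.67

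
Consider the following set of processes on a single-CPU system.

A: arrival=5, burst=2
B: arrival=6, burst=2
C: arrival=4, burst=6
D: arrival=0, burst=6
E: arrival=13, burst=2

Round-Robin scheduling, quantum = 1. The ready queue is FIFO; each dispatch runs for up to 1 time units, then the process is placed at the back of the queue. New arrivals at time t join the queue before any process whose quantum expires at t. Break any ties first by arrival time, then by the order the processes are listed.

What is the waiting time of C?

Gantt: | D 0-4 | C 4-5 | D 5-6 | A 6-7 | C 7-8 | B 8-9 | D 9-10 | A 10-11 | C 11-12 | B 12-13 | C 13-14 | E 14-15 | C 15-16 | E 16-17 | C 17-18 |
Completion: A=11  B=13  C=18  D=10  E=17
Waiting(C) = turnaround − burst = 14 − 6 = 8

8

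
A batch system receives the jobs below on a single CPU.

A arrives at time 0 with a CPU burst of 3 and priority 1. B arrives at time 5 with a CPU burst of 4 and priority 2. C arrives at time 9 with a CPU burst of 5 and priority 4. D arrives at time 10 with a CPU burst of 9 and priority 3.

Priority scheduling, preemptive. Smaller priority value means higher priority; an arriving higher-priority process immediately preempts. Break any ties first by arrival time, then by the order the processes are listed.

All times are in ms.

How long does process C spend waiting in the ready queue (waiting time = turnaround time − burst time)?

Schedule: | A 0-3 | idle 3-5 | B 5-9 | C 9-10 | D 10-19 | C 19-23 |
Completion: A=3  B=9  C=23  D=19
Waiting(C) = turnaround − burst = 14 − 5 = 9

9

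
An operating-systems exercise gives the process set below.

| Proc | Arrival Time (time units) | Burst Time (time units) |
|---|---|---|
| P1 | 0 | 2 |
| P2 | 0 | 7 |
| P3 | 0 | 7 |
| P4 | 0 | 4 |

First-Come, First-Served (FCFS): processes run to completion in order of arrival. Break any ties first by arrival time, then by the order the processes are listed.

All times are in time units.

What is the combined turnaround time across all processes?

47

Gantt: | P1 0-2 | P2 2-9 | P3 9-16 | P4 16-20 |
Completion: P1=2  P2=9  P3=16  P4=20
Turnaround (C−A): P1=2  P2=9  P3=16  P4=20
Turnaround = completion − arrival: P1=2, P2=9, P3=16, P4=20
Total turnaround = 2 + 9 + 16 + 20 = 47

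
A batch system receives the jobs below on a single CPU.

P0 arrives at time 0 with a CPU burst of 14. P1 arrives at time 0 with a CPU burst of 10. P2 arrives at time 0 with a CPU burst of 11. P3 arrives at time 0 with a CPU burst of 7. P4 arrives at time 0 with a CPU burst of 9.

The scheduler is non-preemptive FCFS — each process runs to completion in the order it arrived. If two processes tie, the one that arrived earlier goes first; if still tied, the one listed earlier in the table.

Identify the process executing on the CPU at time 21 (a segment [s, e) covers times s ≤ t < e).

P1

Gantt: | P0 0-14 | P1 14-24 | P2 24-35 | P3 35-42 | P4 42-51 |
Completion: P0=14  P1=24  P2=35  P3=42  P4=51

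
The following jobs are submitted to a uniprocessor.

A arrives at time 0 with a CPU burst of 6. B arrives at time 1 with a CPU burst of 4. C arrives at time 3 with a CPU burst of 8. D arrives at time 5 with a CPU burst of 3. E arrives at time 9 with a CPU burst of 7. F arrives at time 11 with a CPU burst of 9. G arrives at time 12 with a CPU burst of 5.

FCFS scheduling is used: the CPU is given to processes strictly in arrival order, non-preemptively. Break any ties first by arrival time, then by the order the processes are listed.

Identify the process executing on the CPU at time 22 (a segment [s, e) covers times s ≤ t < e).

E

Timeline: | A 0-6 | B 6-10 | C 10-18 | D 18-21 | E 21-28 | F 28-37 | G 37-42 |
Completion: A=6  B=10  C=18  D=21  E=28  F=37  G=42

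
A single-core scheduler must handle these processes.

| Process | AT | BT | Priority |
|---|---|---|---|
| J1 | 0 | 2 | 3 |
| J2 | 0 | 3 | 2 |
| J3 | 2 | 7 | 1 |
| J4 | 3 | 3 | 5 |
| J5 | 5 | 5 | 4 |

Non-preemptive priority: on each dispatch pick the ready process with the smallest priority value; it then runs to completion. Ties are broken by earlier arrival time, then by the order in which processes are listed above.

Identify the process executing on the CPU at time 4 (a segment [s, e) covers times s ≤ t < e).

J3

Schedule: | J2 0-3 | J3 3-10 | J1 10-12 | J5 12-17 | J4 17-20 |
Completion: J1=12  J2=3  J3=10  J4=20  J5=17
Turnaround (C−A): J1=12  J2=3  J3=8  J4=17  J5=12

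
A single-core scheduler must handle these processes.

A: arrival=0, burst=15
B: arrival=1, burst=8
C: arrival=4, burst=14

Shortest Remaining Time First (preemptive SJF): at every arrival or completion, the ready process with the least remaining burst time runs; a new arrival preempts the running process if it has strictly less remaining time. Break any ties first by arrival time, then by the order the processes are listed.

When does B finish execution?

Schedule: | A 0-1 | B 1-9 | A 9-23 | C 23-37 |
Completion: A=23  B=9  C=37
Turnaround (C−A): A=23  B=8  C=33

9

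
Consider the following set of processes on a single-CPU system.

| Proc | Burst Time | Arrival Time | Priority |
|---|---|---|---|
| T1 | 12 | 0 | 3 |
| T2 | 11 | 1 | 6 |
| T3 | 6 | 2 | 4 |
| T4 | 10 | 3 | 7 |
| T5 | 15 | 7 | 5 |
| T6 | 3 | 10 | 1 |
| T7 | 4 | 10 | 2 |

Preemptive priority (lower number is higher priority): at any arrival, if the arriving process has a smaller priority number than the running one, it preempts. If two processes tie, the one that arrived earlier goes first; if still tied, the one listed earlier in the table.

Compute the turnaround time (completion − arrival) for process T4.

58

Timeline: | T1 0-10 | T6 10-13 | T7 13-17 | T1 17-19 | T3 19-25 | T5 25-40 | T2 40-51 | T4 51-61 |
Completion: T1=19  T2=51  T3=25  T4=61  T5=40  T6=13  T7=17
Turnaround (C−A): T1=19  T2=50  T3=23  T4=58  T5=33  T6=3  T7=7
Turnaround(T4) = completion − arrival = 61 − 3 = 58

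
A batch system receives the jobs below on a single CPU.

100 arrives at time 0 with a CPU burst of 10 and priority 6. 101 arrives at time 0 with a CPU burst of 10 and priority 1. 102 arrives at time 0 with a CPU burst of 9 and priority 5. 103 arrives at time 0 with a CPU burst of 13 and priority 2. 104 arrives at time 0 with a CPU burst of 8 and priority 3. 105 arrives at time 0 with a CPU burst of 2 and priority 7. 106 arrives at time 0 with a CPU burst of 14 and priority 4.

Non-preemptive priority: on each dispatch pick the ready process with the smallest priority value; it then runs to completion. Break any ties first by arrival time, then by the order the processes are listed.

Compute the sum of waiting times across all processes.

227

Gantt: | 101 0-10 | 103 10-23 | 104 23-31 | 106 31-45 | 102 45-54 | 100 54-64 | 105 64-66 |
Completion: 100=64  101=10  102=54  103=23  104=31  105=66  106=45
Waiting = turnaround − burst: 100=54, 101=0, 102=45, 103=10, 104=23, 105=64, 106=31
Total waiting = 54 + 0 + 45 + 10 + 23 + 64 + 31 = 227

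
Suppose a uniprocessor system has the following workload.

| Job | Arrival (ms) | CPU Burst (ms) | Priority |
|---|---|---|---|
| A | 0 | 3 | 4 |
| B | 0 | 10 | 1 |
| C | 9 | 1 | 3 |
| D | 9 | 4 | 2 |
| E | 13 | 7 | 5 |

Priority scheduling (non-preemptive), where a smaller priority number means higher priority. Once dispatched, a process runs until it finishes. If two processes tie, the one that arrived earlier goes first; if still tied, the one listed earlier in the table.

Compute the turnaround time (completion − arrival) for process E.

12

Timeline: | B 0-10 | D 10-14 | C 14-15 | A 15-18 | E 18-25 |
Completion: A=18  B=10  C=15  D=14  E=25
Turnaround(E) = completion − arrival = 25 − 13 = 12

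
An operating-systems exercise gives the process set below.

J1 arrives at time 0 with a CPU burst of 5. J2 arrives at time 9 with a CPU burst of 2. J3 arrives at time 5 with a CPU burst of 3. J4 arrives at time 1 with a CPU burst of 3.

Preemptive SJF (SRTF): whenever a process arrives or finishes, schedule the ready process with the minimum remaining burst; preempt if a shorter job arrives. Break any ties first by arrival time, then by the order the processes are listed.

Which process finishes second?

J1

Timeline: | J1 0-1 | J4 1-4 | J1 4-8 | J3 8-11 | J2 11-13 |
Completion: J1=8  J2=13  J3=11  J4=4
Turnaround (C−A): J1=8  J2=4  J3=6  J4=3
Finish order: J4 → J1 → J3 → J2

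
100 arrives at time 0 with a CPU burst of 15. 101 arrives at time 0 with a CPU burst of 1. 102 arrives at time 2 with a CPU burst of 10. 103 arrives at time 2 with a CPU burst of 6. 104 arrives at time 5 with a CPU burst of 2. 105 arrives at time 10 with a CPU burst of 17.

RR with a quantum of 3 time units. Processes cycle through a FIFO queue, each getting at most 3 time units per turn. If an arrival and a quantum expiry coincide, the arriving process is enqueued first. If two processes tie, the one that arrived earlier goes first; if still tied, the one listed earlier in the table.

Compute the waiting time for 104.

Schedule: | 100 0-3 | 101 3-4 | 102 4-7 | 103 7-10 | 100 10-13 | 104 13-15 | 102 15-18 | 105 18-21 | 103 21-24 | 100 24-27 | 102 27-30 | 105 30-33 | 100 33-36 | 102 36-37 | 105 37-40 | 100 40-43 | 105 43-51 |
Completion: 100=43  101=4  102=37  103=24  104=15  105=51
Turnaround (C−A): 100=43  101=4  102=35  103=22  104=10  105=41
Waiting(104) = turnaround − burst = 10 − 2 = 8

8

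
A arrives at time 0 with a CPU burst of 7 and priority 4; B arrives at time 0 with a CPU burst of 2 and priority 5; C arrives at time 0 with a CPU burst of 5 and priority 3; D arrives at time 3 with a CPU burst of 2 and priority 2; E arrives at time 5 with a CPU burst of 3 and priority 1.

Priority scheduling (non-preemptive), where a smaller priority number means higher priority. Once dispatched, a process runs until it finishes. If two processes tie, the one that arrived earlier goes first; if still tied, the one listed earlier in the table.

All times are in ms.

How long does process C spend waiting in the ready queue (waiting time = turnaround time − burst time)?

Timeline: | C 0-5 | E 5-8 | D 8-10 | A 10-17 | B 17-19 |
Completion: A=17  B=19  C=5  D=10  E=8
Turnaround (C−A): A=17  B=19  C=5  D=7  E=3
Waiting(C) = turnaround − burst = 5 − 5 = 0

0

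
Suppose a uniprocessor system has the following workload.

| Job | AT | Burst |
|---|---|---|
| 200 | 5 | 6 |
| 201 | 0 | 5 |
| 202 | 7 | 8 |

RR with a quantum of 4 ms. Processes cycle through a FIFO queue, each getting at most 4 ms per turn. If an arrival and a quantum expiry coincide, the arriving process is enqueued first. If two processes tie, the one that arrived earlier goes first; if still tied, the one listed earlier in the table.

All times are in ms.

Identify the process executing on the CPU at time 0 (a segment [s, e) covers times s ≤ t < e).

201

Timeline: | 201 0-5 | 200 5-9 | 202 9-13 | 200 13-15 | 202 15-19 |
Completion: 200=15  201=5  202=19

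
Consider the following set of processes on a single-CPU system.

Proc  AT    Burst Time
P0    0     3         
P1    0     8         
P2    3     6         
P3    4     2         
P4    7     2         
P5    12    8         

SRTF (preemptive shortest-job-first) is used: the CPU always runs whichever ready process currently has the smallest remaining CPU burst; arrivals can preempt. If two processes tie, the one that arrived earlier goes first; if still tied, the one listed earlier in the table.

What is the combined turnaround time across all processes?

55

Schedule: | P0 0-3 | P2 3-4 | P3 4-6 | P2 6-7 | P4 7-9 | P2 9-13 | P1 13-21 | P5 21-29 |
Completion: P0=3  P1=21  P2=13  P3=6  P4=9  P5=29
Turnaround = completion − arrival: P0=3, P1=21, P2=10, P3=2, P4=2, P5=17
Total turnaround = 3 + 21 + 10 + 2 + 2 + 17 = 55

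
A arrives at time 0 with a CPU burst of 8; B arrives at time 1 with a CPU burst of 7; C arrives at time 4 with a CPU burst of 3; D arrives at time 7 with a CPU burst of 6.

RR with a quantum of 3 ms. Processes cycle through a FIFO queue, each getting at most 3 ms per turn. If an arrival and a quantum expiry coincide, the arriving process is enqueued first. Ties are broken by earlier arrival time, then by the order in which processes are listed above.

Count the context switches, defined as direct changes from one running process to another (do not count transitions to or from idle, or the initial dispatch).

Gantt: | A 0-3 | B 3-6 | A 6-9 | C 9-12 | B 12-15 | D 15-18 | A 18-20 | B 20-21 | D 21-24 |
Completion: A=20  B=21  C=12  D=24
Turnaround (C−A): A=20  B=20  C=8  D=17

8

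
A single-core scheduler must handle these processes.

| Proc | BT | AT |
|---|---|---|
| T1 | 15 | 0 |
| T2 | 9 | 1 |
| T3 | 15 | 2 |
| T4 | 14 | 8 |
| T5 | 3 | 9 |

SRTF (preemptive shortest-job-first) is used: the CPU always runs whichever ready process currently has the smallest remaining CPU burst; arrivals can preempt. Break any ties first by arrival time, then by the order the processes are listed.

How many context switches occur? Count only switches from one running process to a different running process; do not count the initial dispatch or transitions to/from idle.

5

Gantt: | T1 0-1 | T2 1-10 | T5 10-13 | T1 13-27 | T4 27-41 | T3 41-56 |
Completion: T1=27  T2=10  T3=56  T4=41  T5=13
Turnaround (C−A): T1=27  T2=9  T3=54  T4=33  T5=4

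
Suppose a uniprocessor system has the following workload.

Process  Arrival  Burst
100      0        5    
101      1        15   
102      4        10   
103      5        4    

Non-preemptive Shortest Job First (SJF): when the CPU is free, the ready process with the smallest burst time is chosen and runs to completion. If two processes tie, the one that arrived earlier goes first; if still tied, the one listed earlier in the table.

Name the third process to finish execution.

Timeline: | 100 0-5 | 103 5-9 | 102 9-19 | 101 19-34 |
Completion: 100=5  101=34  102=19  103=9
Turnaround (C−A): 100=5  101=33  102=15  103=4
Finish order: 100 → 103 → 102 → 101

102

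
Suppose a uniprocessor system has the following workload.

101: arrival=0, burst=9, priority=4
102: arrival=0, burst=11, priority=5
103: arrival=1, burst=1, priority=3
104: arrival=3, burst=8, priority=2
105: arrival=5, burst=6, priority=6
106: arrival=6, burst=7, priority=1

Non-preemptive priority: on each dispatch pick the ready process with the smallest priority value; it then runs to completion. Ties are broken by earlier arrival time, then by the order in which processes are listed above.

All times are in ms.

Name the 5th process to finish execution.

102

Schedule: | 101 0-9 | 106 9-16 | 104 16-24 | 103 24-25 | 102 25-36 | 105 36-42 |
Completion: 101=9  102=36  103=25  104=24  105=42  106=16
Finish order: 101 → 106 → 104 → 103 → 102 → 105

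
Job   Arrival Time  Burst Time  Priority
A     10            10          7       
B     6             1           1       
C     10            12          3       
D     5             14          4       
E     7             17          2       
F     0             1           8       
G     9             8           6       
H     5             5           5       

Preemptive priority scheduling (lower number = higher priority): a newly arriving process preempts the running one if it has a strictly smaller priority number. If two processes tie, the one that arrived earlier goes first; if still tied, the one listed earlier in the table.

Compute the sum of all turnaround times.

253

Timeline: | F 0-1 | idle 1-5 | D 5-6 | B 6-7 | E 7-24 | C 24-36 | D 36-49 | H 49-54 | G 54-62 | A 62-72 |
Completion: A=72  B=7  C=36  D=49  E=24  F=1  G=62  H=54
Turnaround = completion − arrival: A=62, B=1, C=26, D=44, E=17, F=1, G=53, H=49
Total turnaround = 62 + 1 + 26 + 44 + 17 + 1 + 53 + 49 = 253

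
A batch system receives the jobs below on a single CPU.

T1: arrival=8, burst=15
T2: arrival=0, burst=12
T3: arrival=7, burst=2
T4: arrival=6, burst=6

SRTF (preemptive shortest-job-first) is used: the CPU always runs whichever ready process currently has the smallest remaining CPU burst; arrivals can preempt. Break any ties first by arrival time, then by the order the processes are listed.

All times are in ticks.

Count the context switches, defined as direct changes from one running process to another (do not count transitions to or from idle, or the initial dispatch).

4

Schedule: | T2 0-7 | T3 7-9 | T2 9-14 | T4 14-20 | T1 20-35 |
Completion: T1=35  T2=14  T3=9  T4=20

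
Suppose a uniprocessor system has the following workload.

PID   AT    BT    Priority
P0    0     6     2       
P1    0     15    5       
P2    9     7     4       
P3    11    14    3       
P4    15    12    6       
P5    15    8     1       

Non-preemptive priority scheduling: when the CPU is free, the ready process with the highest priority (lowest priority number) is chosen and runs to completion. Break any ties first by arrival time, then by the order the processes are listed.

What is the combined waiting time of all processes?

Schedule: | P0 0-6 | P1 6-21 | P5 21-29 | P3 29-43 | P2 43-50 | P4 50-62 |
Completion: P0=6  P1=21  P2=50  P3=43  P4=62  P5=29
Waiting = turnaround − burst: P0=0, P1=6, P2=34, P3=18, P4=35, P5=6
Total waiting = 0 + 6 + 34 + 18 + 35 + 6 = 99

99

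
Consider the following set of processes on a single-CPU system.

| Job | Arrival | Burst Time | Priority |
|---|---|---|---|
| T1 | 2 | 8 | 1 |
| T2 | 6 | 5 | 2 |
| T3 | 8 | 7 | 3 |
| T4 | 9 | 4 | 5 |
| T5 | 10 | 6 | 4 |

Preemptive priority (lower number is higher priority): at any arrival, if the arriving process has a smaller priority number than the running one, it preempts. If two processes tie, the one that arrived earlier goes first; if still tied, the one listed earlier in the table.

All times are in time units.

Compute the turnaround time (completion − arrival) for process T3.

Schedule: | idle 0-2 | T1 2-10 | T2 10-15 | T3 15-22 | T5 22-28 | T4 28-32 |
Completion: T1=10  T2=15  T3=22  T4=32  T5=28
Turnaround (C−A): T1=8  T2=9  T3=14  T4=23  T5=18
Turnaround(T3) = completion − arrival = 22 − 8 = 14

14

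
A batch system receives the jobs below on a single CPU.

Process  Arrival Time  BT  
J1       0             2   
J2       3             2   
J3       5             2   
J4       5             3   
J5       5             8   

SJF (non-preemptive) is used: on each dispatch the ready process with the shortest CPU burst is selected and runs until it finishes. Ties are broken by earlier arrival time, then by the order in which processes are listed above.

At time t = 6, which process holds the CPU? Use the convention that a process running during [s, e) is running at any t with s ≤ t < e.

Timeline: | J1 0-2 | idle 2-3 | J2 3-5 | J3 5-7 | J4 7-10 | J5 10-18 |
Completion: J1=2  J2=5  J3=7  J4=10  J5=18
Turnaround (C−A): J1=2  J2=2  J3=2  J4=5  J5=13

J3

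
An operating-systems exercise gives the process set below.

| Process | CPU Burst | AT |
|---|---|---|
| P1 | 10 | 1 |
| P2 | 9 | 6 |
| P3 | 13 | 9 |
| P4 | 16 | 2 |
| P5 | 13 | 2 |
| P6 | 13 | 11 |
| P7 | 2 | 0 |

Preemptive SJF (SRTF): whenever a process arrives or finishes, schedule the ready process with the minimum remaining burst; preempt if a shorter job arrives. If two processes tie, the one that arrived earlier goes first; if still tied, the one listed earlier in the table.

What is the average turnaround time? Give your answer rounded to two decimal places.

Gantt: | P7 0-2 | P1 2-12 | P2 12-21 | P5 21-34 | P3 34-47 | P6 47-60 | P4 60-76 |
Completion: P1=12  P2=21  P3=47  P4=76  P5=34  P6=60  P7=2
Turnaround (C−A): P1=11  P2=15  P3=38  P4=74  P5=32  P6=49  P7=2
Turnaround times: P1=11, P2=15, P3=38, P4=74, P5=32, P6=49, P7=2
Average turnaround = (11+15+38+74+32+49+2) / 7 = 221/7 = 31.57

31.57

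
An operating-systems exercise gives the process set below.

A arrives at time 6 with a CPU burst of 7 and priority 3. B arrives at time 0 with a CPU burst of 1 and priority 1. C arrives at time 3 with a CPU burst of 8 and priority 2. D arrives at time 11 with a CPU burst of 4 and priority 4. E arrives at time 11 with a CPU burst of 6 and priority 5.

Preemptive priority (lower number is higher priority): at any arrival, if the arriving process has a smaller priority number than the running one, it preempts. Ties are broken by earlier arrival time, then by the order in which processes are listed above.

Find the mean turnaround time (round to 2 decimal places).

9.80

Schedule: | B 0-1 | idle 1-3 | C 3-11 | A 11-18 | D 18-22 | E 22-28 |
Completion: A=18  B=1  C=11  D=22  E=28
Turnaround times: A=12, B=1, C=8, D=11, E=17
Average turnaround = (12+1+8+11+17) / 5 = 49/5 = 9.80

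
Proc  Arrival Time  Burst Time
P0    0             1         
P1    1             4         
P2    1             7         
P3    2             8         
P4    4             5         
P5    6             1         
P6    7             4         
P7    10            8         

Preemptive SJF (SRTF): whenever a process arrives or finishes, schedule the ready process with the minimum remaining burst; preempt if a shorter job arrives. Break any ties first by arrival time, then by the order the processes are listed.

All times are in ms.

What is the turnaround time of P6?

8

Timeline: | P0 0-1 | P1 1-5 | P4 5-6 | P5 6-7 | P4 7-11 | P6 11-15 | P2 15-22 | P3 22-30 | P7 30-38 |
Completion: P0=1  P1=5  P2=22  P3=30  P4=11  P5=7  P6=15  P7=38
Turnaround(P6) = completion − arrival = 15 − 7 = 8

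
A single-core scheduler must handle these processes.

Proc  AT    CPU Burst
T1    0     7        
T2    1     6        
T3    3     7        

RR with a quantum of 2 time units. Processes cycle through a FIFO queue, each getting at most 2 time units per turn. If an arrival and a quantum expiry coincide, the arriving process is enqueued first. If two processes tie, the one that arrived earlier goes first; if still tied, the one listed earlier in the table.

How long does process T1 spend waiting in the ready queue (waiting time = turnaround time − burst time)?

10

Timeline: | T1 0-2 | T2 2-4 | T1 4-6 | T3 6-8 | T2 8-10 | T1 10-12 | T3 12-14 | T2 14-16 | T1 16-17 | T3 17-20 |
Completion: T1=17  T2=16  T3=20
Turnaround (C−A): T1=17  T2=15  T3=17
Waiting(T1) = turnaround − burst = 17 − 7 = 10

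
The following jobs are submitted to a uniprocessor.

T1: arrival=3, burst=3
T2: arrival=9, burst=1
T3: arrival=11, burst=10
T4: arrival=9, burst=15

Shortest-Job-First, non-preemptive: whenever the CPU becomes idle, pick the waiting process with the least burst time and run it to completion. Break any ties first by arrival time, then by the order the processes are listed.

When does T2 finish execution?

10

Schedule: | idle 0-3 | T1 3-6 | idle 6-9 | T2 9-10 | T4 10-25 | T3 25-35 |
Completion: T1=6  T2=10  T3=35  T4=25
Turnaround (C−A): T1=3  T2=1  T3=24  T4=16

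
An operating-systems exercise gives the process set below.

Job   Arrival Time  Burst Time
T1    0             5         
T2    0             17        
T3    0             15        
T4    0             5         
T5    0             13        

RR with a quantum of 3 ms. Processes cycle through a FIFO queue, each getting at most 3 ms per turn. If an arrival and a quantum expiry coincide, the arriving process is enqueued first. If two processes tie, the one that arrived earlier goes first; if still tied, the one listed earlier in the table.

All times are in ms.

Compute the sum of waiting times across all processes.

147

Timeline: | T1 0-3 | T2 3-6 | T3 6-9 | T4 9-12 | T5 12-15 | T1 15-17 | T2 17-20 | T3 20-23 | T4 23-25 | T5 25-28 | T2 28-31 | T3 31-34 | T5 34-37 | T2 37-40 | T3 40-43 | T5 43-46 | T2 46-49 | T3 49-52 | T5 52-53 | T2 53-55 |
Completion: T1=17  T2=55  T3=52  T4=25  T5=53
Waiting = turnaround − burst: T1=12, T2=38, T3=37, T4=20, T5=40
Total waiting = 12 + 38 + 37 + 20 + 40 = 147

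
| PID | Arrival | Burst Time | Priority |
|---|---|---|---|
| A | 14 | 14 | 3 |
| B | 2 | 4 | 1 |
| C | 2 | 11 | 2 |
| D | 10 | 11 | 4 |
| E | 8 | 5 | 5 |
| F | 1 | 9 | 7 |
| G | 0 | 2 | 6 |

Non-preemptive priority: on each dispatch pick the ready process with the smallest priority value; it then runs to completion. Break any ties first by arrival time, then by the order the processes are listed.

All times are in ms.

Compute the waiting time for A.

3

Schedule: | G 0-2 | B 2-6 | C 6-17 | A 17-31 | D 31-42 | E 42-47 | F 47-56 |
Completion: A=31  B=6  C=17  D=42  E=47  F=56  G=2
Turnaround (C−A): A=17  B=4  C=15  D=32  E=39  F=55  G=2
Waiting(A) = turnaround − burst = 17 − 14 = 3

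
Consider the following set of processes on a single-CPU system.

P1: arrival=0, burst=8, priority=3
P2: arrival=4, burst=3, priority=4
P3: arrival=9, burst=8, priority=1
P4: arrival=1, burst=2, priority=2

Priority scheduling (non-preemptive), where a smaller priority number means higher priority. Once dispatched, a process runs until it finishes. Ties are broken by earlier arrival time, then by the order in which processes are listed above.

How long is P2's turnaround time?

Timeline: | P1 0-8 | P4 8-10 | P3 10-18 | P2 18-21 |
Completion: P1=8  P2=21  P3=18  P4=10
Turnaround (C−A): P1=8  P2=17  P3=9  P4=9
Turnaround(P2) = completion − arrival = 21 − 4 = 17

17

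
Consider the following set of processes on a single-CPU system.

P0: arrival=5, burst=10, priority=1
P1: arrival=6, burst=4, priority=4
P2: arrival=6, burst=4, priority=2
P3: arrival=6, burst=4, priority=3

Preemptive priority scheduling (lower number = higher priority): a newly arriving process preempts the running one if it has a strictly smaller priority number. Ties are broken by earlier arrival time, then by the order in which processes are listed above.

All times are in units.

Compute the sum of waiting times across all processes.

Gantt: | idle 0-5 | P0 5-15 | P2 15-19 | P3 19-23 | P1 23-27 |
Completion: P0=15  P1=27  P2=19  P3=23
Turnaround (C−A): P0=10  P1=21  P2=13  P3=17
Waiting = turnaround − burst: P0=0, P1=17, P2=9, P3=13
Total waiting = 0 + 17 + 9 + 13 = 39

39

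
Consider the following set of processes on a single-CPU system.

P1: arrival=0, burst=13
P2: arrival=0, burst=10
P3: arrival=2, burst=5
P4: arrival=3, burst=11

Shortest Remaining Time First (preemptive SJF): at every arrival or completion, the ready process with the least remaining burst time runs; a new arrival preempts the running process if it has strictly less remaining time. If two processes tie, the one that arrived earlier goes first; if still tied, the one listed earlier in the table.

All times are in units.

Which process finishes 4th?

P1

Timeline: | P2 0-2 | P3 2-7 | P2 7-15 | P4 15-26 | P1 26-39 |
Completion: P1=39  P2=15  P3=7  P4=26
Turnaround (C−A): P1=39  P2=15  P3=5  P4=23
Finish order: P3 → P2 → P4 → P1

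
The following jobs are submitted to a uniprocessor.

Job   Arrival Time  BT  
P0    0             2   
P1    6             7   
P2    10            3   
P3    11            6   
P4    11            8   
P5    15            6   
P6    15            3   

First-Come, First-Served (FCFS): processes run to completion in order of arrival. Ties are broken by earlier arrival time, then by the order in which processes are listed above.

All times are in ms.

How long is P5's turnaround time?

21

Gantt: | P0 0-2 | idle 2-6 | P1 6-13 | P2 13-16 | P3 16-22 | P4 22-30 | P5 30-36 | P6 36-39 |
Completion: P0=2  P1=13  P2=16  P3=22  P4=30  P5=36  P6=39
Turnaround (C−A): P0=2  P1=7  P2=6  P3=11  P4=19  P5=21  P6=24
Turnaround(P5) = completion − arrival = 36 − 15 = 21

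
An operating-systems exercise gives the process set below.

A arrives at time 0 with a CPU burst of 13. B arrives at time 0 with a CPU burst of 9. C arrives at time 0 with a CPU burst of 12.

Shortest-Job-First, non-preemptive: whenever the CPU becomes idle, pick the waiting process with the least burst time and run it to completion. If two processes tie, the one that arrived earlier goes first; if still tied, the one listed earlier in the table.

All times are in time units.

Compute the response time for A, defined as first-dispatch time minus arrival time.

Timeline: | B 0-9 | C 9-21 | A 21-34 |
Completion: A=34  B=9  C=21
Turnaround (C−A): A=34  B=9  C=21
Response(A) = first start − arrival = 21 − 0 = 21

21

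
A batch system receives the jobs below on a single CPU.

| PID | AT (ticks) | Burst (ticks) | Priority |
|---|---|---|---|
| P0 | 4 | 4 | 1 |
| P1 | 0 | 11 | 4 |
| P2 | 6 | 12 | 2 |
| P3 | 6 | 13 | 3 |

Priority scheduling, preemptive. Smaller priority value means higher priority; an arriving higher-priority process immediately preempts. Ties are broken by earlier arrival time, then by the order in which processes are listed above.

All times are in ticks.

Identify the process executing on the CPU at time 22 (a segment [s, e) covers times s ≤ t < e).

P3

Schedule: | P1 0-4 | P0 4-8 | P2 8-20 | P3 20-33 | P1 33-40 |
Completion: P0=8  P1=40  P2=20  P3=33
Turnaround (C−A): P0=4  P1=40  P2=14  P3=27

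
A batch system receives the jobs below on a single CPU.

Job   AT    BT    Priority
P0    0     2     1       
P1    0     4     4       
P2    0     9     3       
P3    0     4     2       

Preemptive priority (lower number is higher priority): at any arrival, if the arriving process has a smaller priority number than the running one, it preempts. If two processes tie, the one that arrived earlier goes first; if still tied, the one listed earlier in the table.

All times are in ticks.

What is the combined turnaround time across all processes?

42

Gantt: | P0 0-2 | P3 2-6 | P2 6-15 | P1 15-19 |
Completion: P0=2  P1=19  P2=15  P3=6
Turnaround (C−A): P0=2  P1=19  P2=15  P3=6
Turnaround = completion − arrival: P0=2, P1=19, P2=15, P3=6
Total turnaround = 2 + 19 + 15 + 6 = 42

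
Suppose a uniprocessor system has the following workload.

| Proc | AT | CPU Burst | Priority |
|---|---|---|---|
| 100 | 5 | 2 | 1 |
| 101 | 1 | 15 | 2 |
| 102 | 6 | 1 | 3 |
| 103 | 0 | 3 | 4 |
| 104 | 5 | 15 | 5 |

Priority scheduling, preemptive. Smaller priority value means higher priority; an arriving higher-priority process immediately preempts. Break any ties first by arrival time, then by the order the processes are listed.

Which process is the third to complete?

Gantt: | 103 0-1 | 101 1-5 | 100 5-7 | 101 7-18 | 102 18-19 | 103 19-21 | 104 21-36 |
Completion: 100=7  101=18  102=19  103=21  104=36
Finish order: 100 → 101 → 102 → 103 → 104

102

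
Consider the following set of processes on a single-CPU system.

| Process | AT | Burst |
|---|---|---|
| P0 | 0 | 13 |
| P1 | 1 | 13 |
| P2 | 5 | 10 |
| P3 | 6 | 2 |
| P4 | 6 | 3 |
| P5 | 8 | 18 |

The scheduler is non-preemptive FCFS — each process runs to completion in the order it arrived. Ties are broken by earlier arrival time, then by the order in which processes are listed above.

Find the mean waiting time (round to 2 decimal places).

21.33

Timeline: | P0 0-13 | P1 13-26 | P2 26-36 | P3 36-38 | P4 38-41 | P5 41-59 |
Completion: P0=13  P1=26  P2=36  P3=38  P4=41  P5=59
Waiting times: P0=0, P1=12, P2=21, P3=30, P4=32, P5=33
Average waiting = (0+12+21+30+32+33) / 6 = 128/6 = 21.33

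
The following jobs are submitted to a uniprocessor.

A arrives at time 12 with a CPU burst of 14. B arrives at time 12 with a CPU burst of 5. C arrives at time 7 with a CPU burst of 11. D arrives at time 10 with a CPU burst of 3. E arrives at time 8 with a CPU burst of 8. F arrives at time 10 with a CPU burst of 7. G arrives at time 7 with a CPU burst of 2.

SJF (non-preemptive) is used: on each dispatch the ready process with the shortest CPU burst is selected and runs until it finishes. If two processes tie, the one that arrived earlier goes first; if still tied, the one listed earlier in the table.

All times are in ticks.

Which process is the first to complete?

G

Timeline: | idle 0-7 | G 7-9 | E 9-17 | D 17-20 | B 20-25 | F 25-32 | C 32-43 | A 43-57 |
Completion: A=57  B=25  C=43  D=20  E=17  F=32  G=9
Turnaround (C−A): A=45  B=13  C=36  D=10  E=9  F=22  G=2
Finish order: G → E → D → B → F → C → A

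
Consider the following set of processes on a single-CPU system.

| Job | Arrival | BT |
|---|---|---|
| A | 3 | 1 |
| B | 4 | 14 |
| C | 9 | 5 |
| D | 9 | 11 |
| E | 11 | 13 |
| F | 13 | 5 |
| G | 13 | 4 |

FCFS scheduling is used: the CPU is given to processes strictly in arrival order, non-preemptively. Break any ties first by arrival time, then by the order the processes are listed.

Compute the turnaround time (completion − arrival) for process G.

43

Gantt: | idle 0-3 | A 3-4 | B 4-18 | C 18-23 | D 23-34 | E 34-47 | F 47-52 | G 52-56 |
Completion: A=4  B=18  C=23  D=34  E=47  F=52  G=56
Turnaround (C−A): A=1  B=14  C=14  D=25  E=36  F=39  G=43
Turnaround(G) = completion − arrival = 56 − 13 = 43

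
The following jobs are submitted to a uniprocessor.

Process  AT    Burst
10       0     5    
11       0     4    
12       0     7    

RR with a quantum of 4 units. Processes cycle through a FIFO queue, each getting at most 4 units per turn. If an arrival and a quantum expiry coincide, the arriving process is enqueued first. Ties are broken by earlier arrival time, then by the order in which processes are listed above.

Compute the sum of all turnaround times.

37

Timeline: | 10 0-4 | 11 4-8 | 12 8-12 | 10 12-13 | 12 13-16 |
Completion: 10=13  11=8  12=16
Turnaround = completion − arrival: 10=13, 11=8, 12=16
Total turnaround = 13 + 8 + 16 = 37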